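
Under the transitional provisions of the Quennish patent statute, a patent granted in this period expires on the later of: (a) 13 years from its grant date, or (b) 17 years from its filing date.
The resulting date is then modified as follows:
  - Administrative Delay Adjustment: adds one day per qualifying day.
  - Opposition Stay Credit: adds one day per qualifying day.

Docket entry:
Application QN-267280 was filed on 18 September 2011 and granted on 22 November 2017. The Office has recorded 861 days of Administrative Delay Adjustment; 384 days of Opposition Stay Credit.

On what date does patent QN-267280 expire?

2034-04-20

(a) grant + 13 years → 22 November 2030.
(b) filing + 17 years → 18 September 2028.
Later of the two: 22 November 2030.
Administrative Delay Adjustment: +861 days → 1 April 2033.
Opposition Stay Credit: +384 days → 20 April 2034.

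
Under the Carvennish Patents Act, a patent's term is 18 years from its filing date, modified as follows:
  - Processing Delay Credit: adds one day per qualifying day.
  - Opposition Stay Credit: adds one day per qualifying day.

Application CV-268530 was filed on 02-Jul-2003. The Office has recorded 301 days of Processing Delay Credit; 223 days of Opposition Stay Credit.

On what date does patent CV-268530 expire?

2022-12-08

Base term: filing date + 18 years → 2 July 2021.
Processing Delay Credit: +301 days → 29 April 2022.
Opposition Stay Credit: +223 days → 8 December 2022.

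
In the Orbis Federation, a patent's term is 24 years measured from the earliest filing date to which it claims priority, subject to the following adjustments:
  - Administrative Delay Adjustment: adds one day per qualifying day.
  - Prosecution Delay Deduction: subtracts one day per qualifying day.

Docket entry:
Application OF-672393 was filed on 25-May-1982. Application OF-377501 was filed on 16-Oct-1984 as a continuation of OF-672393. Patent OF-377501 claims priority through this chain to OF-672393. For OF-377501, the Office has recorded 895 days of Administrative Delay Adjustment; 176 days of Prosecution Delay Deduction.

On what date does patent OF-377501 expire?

May 13, 2008

Earliest priority filing: 25 May 1982.
Base term: 25 May 1982 + 24 years → 25 May 2006.
Administrative Delay Adjustment: +895 days → 5 November 2008.
Prosecution Delay Deduction: −176 days → 13 May 2008.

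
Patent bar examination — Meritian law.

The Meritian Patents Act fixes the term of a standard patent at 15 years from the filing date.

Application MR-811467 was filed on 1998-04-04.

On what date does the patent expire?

April 4, 2013

Filing date + 15 years → 4 April 2013.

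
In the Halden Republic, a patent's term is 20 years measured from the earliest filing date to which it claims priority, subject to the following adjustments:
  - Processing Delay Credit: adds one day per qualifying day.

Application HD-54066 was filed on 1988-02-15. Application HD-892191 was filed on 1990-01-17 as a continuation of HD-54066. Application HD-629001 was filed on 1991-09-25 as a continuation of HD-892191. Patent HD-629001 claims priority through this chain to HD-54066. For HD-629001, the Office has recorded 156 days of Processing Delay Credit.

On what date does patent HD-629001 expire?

2008-07-20

Earliest priority filing: 15 February 1988.
Base term: 15 February 1988 + 20 years → 15 February 2008.
Processing Delay Credit: +156 days → 20 July 2008.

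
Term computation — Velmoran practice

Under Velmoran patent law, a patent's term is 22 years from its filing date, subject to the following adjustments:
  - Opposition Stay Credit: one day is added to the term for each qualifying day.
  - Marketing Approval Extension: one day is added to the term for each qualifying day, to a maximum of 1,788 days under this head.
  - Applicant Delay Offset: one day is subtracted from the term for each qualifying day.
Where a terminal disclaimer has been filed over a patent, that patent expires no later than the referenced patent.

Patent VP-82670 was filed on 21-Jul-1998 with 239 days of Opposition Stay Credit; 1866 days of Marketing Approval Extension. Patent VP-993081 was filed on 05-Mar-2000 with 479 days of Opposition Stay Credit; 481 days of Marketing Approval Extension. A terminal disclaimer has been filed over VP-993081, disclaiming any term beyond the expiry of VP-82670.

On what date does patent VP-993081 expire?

Natural term of VP-993081:
  Base: filing + 22 years → 5 March 2022.
  Opposition Stay Credit: +479 days → 27 June 2023.
  Marketing Approval Extension: 481 days (within the 1788-day cap) → +481 days → 20 October 2024.
Expiry of referenced patent VP-82670:
  Base: filing + 22 years → 21 July 2020.
  Opposition Stay Credit: +239 days → 17 March 2021.
  Marketing Approval Extension: 1866 days claimed exceeds the 1788-day cap, so +1788 days → 7 February 2026.
Terminal disclaimer: VP-993081 expires on the earlier of 20 October 2024 and 7 February 2026.

2024-10-20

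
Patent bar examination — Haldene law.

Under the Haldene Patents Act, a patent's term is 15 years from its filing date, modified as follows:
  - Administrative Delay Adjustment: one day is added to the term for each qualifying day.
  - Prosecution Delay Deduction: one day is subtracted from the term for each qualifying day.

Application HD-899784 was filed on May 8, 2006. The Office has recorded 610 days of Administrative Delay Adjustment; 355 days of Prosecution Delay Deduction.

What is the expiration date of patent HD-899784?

Base term: filing date + 15 years → 8 May 2021.
Administrative Delay Adjustment: +610 days → 8 January 2023.
Prosecution Delay Deduction: −355 days → 18 January 2022.

January 18, 2022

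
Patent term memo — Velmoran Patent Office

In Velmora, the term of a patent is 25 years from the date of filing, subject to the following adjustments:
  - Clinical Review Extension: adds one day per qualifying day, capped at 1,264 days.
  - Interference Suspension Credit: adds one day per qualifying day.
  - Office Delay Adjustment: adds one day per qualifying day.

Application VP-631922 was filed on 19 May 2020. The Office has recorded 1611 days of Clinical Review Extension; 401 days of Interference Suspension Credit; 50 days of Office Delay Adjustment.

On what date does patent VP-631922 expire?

Base term: filing date + 25 years → 19 May 2045.
Clinical Review Extension: 1611 days claimed exceeds the 1264-day cap, so +1264 days → 3 November 2048.
Interference Suspension Credit: +401 days → 9 December 2049.
Office Delay Adjustment: +50 days → 28 January 2050.

January 28, 2050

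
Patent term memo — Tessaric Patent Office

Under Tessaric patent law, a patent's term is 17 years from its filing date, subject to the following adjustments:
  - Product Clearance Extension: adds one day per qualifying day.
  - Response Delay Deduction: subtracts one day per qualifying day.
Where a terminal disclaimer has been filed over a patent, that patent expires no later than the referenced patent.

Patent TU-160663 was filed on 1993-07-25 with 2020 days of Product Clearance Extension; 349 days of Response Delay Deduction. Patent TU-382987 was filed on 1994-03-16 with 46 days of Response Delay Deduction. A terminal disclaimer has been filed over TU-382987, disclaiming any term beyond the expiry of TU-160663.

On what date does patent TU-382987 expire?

Natural term of TU-382987:
  Base: filing + 17 years → 16 March 2011.
  Response Delay Deduction: −46 days → 29 January 2011.
Expiry of referenced patent TU-160663:
  Base: filing + 17 years → 25 July 2010.
  Product Clearance Extension: +2020 days → 4 February 2016.
  Response Delay Deduction: −349 days → 20 February 2015.
Terminal disclaimer: TU-382987 expires on the earlier of 29 January 2011 and 20 February 2015.

2011-01-29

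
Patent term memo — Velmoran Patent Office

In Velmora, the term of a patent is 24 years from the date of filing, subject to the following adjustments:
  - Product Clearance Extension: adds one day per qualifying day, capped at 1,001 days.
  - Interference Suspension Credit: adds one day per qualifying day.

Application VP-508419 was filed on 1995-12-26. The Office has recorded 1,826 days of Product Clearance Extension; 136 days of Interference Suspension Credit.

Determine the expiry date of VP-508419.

Base term: filing date + 24 years → 26 December 2019.
Product Clearance Extension: 1826 days claimed exceeds the 1001-day cap, so +1001 days → 22 September 2022.
Interference Suspension Credit: +136 days → 5 February 2023.

February 5, 2023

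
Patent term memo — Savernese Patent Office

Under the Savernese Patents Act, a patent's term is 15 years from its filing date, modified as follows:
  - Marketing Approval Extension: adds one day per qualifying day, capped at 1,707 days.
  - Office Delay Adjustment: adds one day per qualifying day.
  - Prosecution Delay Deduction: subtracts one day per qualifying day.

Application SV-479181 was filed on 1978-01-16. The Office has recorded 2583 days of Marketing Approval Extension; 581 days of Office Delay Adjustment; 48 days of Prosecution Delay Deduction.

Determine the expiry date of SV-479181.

Base term: filing date + 15 years → 16 January 1993.
Marketing Approval Extension: 2583 days claimed exceeds the 1707-day cap, so +1707 days → 19 September 1997.
Office Delay Adjustment: +581 days → 23 April 1999.
Prosecution Delay Deduction: −48 days → 6 March 1999.

March 6, 1999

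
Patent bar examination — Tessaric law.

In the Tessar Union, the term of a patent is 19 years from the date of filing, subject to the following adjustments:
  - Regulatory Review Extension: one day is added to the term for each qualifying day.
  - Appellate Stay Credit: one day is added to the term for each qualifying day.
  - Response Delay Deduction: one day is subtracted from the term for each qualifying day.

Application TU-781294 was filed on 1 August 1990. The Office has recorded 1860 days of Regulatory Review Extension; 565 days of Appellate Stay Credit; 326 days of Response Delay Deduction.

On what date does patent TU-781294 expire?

Base term: filing date + 19 years → 1 August 2009.
Regulatory Review Extension: +1860 days → 4 September 2014.
Appellate Stay Credit: +565 days → 22 March 2016.
Response Delay Deduction: −326 days → 1 May 2015.

2015-05-01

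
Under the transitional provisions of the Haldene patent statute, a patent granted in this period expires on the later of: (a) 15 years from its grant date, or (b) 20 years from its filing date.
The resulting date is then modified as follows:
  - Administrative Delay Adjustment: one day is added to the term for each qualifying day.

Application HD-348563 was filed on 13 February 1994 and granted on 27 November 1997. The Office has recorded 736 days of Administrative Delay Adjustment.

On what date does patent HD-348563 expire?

(a) grant + 15 years → 27 November 2012.
(b) filing + 20 years → 13 February 2014.
Later of the two: 13 February 2014.
Administrative Delay Adjustment: +736 days → 19 February 2016.

February 19, 2016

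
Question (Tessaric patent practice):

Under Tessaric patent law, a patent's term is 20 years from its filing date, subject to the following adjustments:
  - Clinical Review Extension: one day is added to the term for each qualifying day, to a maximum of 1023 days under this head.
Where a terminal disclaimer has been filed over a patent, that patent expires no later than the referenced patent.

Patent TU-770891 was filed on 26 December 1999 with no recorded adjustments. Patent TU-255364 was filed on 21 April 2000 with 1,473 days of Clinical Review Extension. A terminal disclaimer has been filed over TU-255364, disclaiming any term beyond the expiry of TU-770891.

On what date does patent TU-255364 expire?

Natural term of TU-255364:
  Base: filing + 20 years → 21 April 2020.
  Clinical Review Extension: 1473 days claimed exceeds the 1023-day cap, so +1023 days → 8 February 2023.
Expiry of referenced patent TU-770891:
  Base: filing + 20 years → 26 December 2019.
Terminal disclaimer: TU-255364 expires on the earlier of 8 February 2023 and 26 December 2019.

2019-12-26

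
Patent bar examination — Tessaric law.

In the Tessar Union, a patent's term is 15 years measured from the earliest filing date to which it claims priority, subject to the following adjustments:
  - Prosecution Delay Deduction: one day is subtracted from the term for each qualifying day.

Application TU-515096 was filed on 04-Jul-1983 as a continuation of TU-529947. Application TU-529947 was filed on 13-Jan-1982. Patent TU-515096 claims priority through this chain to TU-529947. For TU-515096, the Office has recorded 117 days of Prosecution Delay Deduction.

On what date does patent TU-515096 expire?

September 18, 1996

Earliest priority filing: 13 January 1982.
Base term: 13 January 1982 + 15 years → 13 January 1997.
Prosecution Delay Deduction: −117 days → 18 September 1996.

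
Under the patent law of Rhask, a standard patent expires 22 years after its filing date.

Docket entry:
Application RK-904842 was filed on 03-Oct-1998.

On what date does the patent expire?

October 3, 2020

Filing date + 22 years → 3 October 2020.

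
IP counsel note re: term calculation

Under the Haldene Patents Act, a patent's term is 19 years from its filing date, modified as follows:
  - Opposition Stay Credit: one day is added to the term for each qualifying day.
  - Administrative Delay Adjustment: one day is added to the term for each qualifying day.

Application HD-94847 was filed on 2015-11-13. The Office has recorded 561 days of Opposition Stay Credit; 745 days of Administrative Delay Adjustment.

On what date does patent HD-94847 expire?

2038-06-11

Base term: filing date + 19 years → 13 November 2034.
Opposition Stay Credit: +561 days → 27 May 2036.
Administrative Delay Adjustment: +745 days → 11 June 2038.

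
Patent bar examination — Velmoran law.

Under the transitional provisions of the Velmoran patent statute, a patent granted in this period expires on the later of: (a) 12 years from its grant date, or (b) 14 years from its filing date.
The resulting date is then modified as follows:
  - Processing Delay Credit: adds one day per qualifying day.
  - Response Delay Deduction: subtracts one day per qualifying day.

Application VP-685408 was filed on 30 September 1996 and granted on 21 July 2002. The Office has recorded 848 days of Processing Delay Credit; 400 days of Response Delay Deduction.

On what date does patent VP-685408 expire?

October 12, 2015

(a) grant + 12 years → 21 July 2014.
(b) filing + 14 years → 30 September 2010.
Later of the two: 21 July 2014.
Processing Delay Credit: +848 days → 15 November 2016.
Response Delay Deduction: −400 days → 12 October 2015.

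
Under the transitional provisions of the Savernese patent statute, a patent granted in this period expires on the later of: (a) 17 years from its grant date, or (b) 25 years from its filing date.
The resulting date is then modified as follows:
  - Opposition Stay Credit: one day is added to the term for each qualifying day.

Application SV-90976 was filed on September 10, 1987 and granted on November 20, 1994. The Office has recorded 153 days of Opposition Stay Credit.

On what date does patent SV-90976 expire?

February 10, 2013

(a) grant + 17 years → 20 November 2011.
(b) filing + 25 years → 10 September 2012.
Later of the two: 10 September 2012.
Opposition Stay Credit: +153 days → 10 February 2013.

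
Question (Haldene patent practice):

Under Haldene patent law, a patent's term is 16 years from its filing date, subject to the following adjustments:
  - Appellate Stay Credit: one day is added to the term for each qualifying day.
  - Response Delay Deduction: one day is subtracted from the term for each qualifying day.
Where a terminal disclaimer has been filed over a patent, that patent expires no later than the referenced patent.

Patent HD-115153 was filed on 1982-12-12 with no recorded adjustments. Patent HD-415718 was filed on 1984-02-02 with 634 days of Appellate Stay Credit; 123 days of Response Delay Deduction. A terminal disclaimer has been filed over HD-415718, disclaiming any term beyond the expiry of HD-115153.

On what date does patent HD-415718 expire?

Natural term of HD-415718:
  Base: filing + 16 years → 2 February 2000.
  Appellate Stay Credit: +634 days → 28 October 2001.
  Response Delay Deduction: −123 days → 27 June 2001.
Expiry of referenced patent HD-115153:
  Base: filing + 16 years → 12 December 1998.
Terminal disclaimer: HD-415718 expires on the earlier of 27 June 2001 and 12 December 1998.

December 12, 1998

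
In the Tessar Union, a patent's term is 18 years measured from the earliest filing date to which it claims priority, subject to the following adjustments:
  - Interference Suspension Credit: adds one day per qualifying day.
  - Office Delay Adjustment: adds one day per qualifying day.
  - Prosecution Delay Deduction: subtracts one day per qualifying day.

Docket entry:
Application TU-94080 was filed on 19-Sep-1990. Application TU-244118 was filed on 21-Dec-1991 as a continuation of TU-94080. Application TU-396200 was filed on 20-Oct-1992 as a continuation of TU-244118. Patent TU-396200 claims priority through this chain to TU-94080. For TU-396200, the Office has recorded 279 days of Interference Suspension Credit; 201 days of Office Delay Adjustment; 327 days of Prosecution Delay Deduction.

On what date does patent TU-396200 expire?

Earliest priority filing: 19 September 1990.
Base term: 19 September 1990 + 18 years → 19 September 2008.
Interference Suspension Credit: +279 days → 25 June 2009.
Office Delay Adjustment: +201 days → 12 January 2010.
Prosecution Delay Deduction: −327 days → 19 February 2009.

February 19, 2009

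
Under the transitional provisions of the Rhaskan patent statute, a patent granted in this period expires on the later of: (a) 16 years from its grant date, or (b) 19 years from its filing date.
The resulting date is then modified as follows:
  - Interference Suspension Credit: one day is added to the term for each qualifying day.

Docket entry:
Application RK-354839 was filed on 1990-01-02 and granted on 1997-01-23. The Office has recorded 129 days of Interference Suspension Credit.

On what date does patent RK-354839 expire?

June 1, 2013

(a) grant + 16 years → 23 January 2013.
(b) filing + 19 years → 2 January 2009.
Later of the two: 23 January 2013.
Interference Suspension Credit: +129 days → 1 June 2013.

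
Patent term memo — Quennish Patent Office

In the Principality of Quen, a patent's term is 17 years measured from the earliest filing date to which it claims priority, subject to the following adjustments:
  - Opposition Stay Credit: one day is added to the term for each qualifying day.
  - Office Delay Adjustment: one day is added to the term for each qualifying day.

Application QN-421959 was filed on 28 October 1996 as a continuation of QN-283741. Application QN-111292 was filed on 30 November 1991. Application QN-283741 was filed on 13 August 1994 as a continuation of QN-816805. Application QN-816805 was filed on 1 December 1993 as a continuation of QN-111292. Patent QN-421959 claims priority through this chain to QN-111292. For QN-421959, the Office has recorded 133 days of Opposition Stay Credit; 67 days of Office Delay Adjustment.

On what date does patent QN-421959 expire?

2009-06-18

Earliest priority filing: 30 November 1991.
Base term: 30 November 1991 + 17 years → 30 November 2008.
Opposition Stay Credit: +133 days → 12 April 2009.
Office Delay Adjustment: +67 days → 18 June 2009.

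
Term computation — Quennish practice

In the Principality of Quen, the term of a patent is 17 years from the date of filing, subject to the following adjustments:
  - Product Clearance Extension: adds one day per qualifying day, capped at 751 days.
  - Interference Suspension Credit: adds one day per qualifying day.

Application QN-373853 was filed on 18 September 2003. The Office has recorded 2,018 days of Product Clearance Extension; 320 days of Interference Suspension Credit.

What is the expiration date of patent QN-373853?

Base term: filing date + 17 years → 18 September 2020.
Product Clearance Extension: 2018 days claimed exceeds the 751-day cap, so +751 days → 9 October 2022.
Interference Suspension Credit: +320 days → 25 August 2023.

2023-08-25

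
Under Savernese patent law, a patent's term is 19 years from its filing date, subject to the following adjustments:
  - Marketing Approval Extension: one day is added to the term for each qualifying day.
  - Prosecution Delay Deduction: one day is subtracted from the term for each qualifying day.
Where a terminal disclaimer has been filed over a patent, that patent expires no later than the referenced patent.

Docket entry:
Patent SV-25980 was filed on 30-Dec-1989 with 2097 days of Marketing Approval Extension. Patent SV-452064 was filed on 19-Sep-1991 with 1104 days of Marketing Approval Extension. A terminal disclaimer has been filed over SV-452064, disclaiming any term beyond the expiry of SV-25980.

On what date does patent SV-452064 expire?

September 27, 2013

Natural term of SV-452064:
  Base: filing + 19 years → 19 September 2010.
  Marketing Approval Extension: +1104 days → 27 September 2013.
Expiry of referenced patent SV-25980:
  Base: filing + 19 years → 30 December 2008.
  Marketing Approval Extension: +2097 days → 27 September 2014.
Terminal disclaimer: SV-452064 expires on the earlier of 27 September 2013 and 27 September 2014.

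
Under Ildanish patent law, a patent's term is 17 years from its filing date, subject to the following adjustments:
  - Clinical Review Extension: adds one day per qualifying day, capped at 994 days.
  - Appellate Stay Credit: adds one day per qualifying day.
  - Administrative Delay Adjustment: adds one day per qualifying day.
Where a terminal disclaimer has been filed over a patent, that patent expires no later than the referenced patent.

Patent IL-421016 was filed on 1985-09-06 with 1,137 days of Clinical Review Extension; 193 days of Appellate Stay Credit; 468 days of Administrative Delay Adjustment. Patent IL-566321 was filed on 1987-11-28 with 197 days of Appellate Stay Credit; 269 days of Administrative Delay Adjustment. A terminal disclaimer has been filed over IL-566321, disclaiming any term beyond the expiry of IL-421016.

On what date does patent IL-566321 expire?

Natural term of IL-566321:
  Base: filing + 17 years → 28 November 2004.
  Appellate Stay Credit: +197 days → 13 June 2005.
  Administrative Delay Adjustment: +269 days → 9 March 2006.
Expiry of referenced patent IL-421016:
  Base: filing + 17 years → 6 September 2002.
  Clinical Review Extension: 1137 days claimed exceeds the 994-day cap, so +994 days → 27 May 2005.
  Appellate Stay Credit: +193 days → 6 December 2005.
  Administrative Delay Adjustment: +468 days → 19 March 2007.
Terminal disclaimer: IL-566321 expires on the earlier of 9 March 2006 and 19 March 2007.

2006-03-09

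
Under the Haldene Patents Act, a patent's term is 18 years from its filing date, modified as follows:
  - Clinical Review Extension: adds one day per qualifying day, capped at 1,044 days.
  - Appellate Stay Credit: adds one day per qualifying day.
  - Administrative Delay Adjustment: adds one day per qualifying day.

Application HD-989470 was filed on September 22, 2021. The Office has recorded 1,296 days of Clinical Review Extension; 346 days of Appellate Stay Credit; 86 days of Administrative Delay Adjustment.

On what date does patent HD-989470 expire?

October 7, 2043

Base term: filing date + 18 years → 22 September 2039.
Clinical Review Extension: 1296 days claimed exceeds the 1044-day cap, so +1044 days → 1 August 2042.
Appellate Stay Credit: +346 days → 13 July 2043.
Administrative Delay Adjustment: +86 days → 7 October 2043.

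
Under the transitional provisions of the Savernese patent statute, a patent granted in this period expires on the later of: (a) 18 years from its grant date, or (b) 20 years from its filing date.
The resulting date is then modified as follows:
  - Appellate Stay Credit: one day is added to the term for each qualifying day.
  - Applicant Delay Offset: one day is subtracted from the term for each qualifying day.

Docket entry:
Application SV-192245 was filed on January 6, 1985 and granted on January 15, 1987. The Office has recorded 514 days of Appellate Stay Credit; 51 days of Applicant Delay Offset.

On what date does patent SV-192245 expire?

2006-04-23

(a) grant + 18 years → 15 January 2005.
(b) filing + 20 years → 6 January 2005.
Later of the two: 15 January 2005.
Appellate Stay Credit: +514 days → 13 June 2006.
Applicant Delay Offset: −51 days → 23 April 2006.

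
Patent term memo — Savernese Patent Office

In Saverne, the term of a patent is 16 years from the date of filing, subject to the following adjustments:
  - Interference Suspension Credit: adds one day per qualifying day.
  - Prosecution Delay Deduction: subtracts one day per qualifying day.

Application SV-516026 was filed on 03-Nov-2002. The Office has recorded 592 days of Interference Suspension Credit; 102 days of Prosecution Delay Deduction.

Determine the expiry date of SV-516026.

Base term: filing date + 16 years → 3 November 2018.
Interference Suspension Credit: +592 days → 17 June 2020.
Prosecution Delay Deduction: −102 days → 7 March 2020.

2020-03-07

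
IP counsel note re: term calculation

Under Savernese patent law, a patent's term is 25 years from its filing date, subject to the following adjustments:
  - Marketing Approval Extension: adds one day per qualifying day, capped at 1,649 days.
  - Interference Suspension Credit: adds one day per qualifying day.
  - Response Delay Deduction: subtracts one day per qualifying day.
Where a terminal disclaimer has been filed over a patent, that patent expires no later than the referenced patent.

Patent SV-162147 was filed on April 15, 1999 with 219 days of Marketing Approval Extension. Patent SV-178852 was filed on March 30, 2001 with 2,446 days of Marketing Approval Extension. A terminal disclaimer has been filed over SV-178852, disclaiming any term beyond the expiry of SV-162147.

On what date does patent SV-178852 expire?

Natural term of SV-178852:
  Base: filing + 25 years → 30 March 2026.
  Marketing Approval Extension: 2446 days claimed exceeds the 1649-day cap, so +1649 days → 4 October 2030.
Expiry of referenced patent SV-162147:
  Base: filing + 25 years → 15 April 2024.
  Marketing Approval Extension: 219 days (within the 1649-day cap) → +219 days → 20 November 2024.
Terminal disclaimer: SV-178852 expires on the earlier of 4 October 2030 and 20 November 2024.

2024-11-20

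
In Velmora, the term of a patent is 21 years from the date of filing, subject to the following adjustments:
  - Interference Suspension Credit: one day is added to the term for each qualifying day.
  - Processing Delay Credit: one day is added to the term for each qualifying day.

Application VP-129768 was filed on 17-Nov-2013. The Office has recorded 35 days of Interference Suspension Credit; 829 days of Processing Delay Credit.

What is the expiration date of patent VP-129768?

2037-03-30

Base term: filing date + 21 years → 17 November 2034.
Interference Suspension Credit: +35 days → 22 December 2034.
Processing Delay Credit: +829 days → 30 March 2037.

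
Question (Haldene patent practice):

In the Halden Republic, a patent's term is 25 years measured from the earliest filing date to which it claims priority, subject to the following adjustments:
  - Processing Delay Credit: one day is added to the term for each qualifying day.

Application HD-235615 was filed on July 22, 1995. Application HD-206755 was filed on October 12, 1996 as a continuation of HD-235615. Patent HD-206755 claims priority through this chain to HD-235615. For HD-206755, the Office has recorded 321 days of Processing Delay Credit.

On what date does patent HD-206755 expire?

Earliest priority filing: 22 July 1995.
Base term: 22 July 1995 + 25 years → 22 July 2020.
Processing Delay Credit: +321 days → 8 June 2021.

2021-06-08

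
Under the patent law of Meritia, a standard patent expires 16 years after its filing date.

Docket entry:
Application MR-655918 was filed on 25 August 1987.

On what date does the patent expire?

Filing date + 16 years → 25 August 2003.

2003-08-25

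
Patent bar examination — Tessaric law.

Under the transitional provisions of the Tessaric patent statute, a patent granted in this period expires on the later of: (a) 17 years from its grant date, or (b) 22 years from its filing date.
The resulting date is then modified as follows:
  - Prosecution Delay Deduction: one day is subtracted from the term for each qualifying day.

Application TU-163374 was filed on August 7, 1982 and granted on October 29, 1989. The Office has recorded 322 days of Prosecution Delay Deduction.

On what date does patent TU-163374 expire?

(a) grant + 17 years → 29 October 2006.
(b) filing + 22 years → 7 August 2004.
Later of the two: 29 October 2006.
Prosecution Delay Deduction: −322 days → 11 December 2005.

2005-12-11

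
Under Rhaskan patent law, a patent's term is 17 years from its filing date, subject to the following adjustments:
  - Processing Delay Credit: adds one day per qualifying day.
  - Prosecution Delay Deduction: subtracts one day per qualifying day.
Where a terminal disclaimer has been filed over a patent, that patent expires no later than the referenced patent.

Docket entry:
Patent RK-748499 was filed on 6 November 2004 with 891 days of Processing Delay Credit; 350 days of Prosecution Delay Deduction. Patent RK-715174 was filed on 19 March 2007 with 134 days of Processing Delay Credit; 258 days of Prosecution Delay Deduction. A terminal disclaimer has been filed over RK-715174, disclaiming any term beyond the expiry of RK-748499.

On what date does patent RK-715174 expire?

Natural term of RK-715174:
  Base: filing + 17 years → 19 March 2024.
  Processing Delay Credit: +134 days → 31 July 2024.
  Prosecution Delay Deduction: −258 days → 16 November 2023.
Expiry of referenced patent RK-748499:
  Base: filing + 17 years → 6 November 2021.
  Processing Delay Credit: +891 days → 15 April 2024.
  Prosecution Delay Deduction: −350 days → 1 May 2023.
Terminal disclaimer: RK-715174 expires on the earlier of 16 November 2023 and 1 May 2023.

2023-05-01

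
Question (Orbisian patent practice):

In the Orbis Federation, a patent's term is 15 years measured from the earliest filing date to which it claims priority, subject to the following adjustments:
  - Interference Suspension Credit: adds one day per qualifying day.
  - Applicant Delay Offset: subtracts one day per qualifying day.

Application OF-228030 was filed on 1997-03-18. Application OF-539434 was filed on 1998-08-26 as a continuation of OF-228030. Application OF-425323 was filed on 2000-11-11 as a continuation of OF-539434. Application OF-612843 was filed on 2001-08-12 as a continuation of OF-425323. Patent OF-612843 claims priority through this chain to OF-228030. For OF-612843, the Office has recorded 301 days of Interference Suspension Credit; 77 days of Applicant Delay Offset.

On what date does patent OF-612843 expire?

October 28, 2012

Earliest priority filing: 18 March 1997.
Base term: 18 March 1997 + 15 years → 18 March 2012.
Interference Suspension Credit: +301 days → 13 January 2013.
Applicant Delay Offset: −77 days → 28 October 2012.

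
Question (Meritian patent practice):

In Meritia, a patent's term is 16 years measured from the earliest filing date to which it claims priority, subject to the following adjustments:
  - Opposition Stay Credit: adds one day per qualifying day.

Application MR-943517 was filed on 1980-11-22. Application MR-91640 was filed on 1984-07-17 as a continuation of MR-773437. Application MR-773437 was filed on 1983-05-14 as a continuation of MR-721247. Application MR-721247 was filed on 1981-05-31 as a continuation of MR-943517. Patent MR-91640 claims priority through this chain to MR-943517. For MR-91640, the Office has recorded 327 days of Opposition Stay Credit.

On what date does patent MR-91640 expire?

October 15, 1997

Earliest priority filing: 22 November 1980.
Base term: 22 November 1980 + 16 years → 22 November 1996.
Opposition Stay Credit: +327 days → 15 October 1997.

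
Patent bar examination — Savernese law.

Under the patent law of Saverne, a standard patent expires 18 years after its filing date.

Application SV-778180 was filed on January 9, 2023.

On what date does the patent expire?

Filing date + 18 years → 9 January 2041.

January 9, 2041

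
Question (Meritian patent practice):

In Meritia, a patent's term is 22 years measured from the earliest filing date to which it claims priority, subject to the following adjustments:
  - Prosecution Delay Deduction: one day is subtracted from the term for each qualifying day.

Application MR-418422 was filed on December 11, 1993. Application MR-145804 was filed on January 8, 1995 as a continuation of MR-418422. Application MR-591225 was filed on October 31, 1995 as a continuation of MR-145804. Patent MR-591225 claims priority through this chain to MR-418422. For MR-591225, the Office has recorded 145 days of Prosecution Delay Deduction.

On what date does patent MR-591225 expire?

Earliest priority filing: 11 December 1993.
Base term: 11 December 1993 + 22 years → 11 December 2015.
Prosecution Delay Deduction: −145 days → 19 July 2015.

July 19, 2015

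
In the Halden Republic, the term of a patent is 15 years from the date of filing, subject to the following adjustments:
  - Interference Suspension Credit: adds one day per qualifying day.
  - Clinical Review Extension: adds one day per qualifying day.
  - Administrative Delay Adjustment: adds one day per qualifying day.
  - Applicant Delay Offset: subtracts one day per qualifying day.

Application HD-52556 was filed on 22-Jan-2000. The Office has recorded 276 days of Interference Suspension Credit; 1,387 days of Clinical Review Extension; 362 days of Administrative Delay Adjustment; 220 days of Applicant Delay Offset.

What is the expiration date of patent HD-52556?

2020-01-01

Base term: filing date + 15 years → 22 January 2015.
Interference Suspension Credit: +276 days → 25 October 2015.
Clinical Review Extension: +1387 days → 12 August 2019.
Administrative Delay Adjustment: +362 days → 8 August 2020.
Applicant Delay Offset: −220 days → 1 January 2020.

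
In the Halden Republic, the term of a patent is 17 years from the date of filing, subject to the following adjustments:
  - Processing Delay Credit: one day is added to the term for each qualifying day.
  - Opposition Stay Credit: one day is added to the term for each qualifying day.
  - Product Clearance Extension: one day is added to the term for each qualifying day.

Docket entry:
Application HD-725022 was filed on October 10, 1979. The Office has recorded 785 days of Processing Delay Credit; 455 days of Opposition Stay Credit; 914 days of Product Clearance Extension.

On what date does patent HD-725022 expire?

September 3, 2002

Base term: filing date + 17 years → 10 October 1996.
Processing Delay Credit: +785 days → 4 December 1998.
Opposition Stay Credit: +455 days → 3 March 2000.
Product Clearance Extension: +914 days → 3 September 2002.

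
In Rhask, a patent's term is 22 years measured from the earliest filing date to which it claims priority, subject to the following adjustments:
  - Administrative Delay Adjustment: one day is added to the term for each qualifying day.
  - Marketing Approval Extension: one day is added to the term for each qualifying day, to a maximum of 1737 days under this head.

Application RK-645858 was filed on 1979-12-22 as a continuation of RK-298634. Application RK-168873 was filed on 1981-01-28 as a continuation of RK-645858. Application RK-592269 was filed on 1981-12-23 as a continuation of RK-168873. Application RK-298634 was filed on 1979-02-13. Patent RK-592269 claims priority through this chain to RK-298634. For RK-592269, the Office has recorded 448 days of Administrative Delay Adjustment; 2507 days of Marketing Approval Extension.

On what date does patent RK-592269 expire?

Earliest priority filing: 13 February 1979.
Base term: 13 February 1979 + 22 years → 13 February 2001.
Administrative Delay Adjustment: +448 days → 7 May 2002.
Marketing Approval Extension: 2507 days claimed exceeds the 1737-day cap, so +1737 days → 7 February 2007.

2007-02-07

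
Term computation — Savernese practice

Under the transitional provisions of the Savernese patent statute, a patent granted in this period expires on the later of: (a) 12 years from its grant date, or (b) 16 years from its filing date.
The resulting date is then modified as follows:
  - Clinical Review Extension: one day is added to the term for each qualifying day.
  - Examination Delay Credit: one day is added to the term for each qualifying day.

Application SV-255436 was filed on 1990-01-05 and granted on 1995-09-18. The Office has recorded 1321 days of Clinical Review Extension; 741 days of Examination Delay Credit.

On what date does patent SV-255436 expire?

(a) grant + 12 years → 18 September 2007.
(b) filing + 16 years → 5 January 2006.
Later of the two: 18 September 2007.
Clinical Review Extension: +1321 days → 1 May 2011.
Examination Delay Credit: +741 days → 11 May 2013.

2013-05-11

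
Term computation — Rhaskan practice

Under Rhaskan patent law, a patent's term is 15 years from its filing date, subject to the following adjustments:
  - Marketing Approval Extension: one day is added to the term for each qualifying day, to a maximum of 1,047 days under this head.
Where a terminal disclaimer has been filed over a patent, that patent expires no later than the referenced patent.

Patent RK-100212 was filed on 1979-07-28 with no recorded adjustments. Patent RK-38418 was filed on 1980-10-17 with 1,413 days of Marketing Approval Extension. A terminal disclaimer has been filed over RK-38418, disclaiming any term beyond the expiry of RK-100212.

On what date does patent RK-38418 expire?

July 28, 1994

Natural term of RK-38418:
  Base: filing + 15 years → 17 October 1995.
  Marketing Approval Extension: 1413 days claimed exceeds the 1047-day cap, so +1047 days → 29 August 1998.
Expiry of referenced patent RK-100212:
  Base: filing + 15 years → 28 July 1994.
Terminal disclaimer: RK-38418 expires on the earlier of 29 August 1998 and 28 July 1994.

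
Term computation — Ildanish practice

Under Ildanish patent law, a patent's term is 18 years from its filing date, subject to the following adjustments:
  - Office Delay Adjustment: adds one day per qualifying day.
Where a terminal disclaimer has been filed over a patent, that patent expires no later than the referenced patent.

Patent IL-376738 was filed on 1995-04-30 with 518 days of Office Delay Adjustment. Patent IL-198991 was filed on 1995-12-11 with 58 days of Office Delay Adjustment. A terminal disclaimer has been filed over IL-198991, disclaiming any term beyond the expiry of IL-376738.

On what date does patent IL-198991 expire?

Natural term of IL-198991:
  Base: filing + 18 years → 11 December 2013.
  Office Delay Adjustment: +58 days → 7 February 2014.
Expiry of referenced patent IL-376738:
  Base: filing + 18 years → 30 April 2013.
  Office Delay Adjustment: +518 days → 30 September 2014.
Terminal disclaimer: IL-198991 expires on the earlier of 7 February 2014 and 30 September 2014.

February 7, 2014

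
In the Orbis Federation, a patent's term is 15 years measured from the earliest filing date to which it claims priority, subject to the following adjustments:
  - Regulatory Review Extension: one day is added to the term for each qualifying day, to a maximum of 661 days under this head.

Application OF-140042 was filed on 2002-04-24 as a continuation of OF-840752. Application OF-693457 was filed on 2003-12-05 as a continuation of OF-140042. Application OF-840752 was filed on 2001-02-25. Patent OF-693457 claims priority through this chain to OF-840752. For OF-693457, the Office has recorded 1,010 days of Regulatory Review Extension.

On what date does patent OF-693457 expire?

December 17, 2017

Earliest priority filing: 25 February 2001.
Base term: 25 February 2001 + 15 years → 25 February 2016.
Regulatory Review Extension: 1010 days claimed exceeds the 661-day cap, so +661 days → 17 December 2017.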